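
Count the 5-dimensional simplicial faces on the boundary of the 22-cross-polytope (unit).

f_5(22-orthoplex) = 2^6 · (22 choose 6) = 4775232.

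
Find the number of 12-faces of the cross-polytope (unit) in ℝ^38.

An n-cross-polytope has 2^(k+1)·C(n,k+1) k-faces. Here 2^13·C(38,13) = 8192·5414950296 = 44359272824832.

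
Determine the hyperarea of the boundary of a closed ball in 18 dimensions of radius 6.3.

S = n·V_n(r)/r = 18·V_18(6.3)/6.3 (volume-to-surface relation), giving 5.73651e+13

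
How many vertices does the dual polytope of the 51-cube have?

An n-cross-polytope has 2n vertices; here n = 51, giving 102.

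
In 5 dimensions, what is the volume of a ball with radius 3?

V_5(3) = π^(5/2) · (3)^5 / Γ(5/2 + 1) = 648·π^2/5 ≈ 1279.1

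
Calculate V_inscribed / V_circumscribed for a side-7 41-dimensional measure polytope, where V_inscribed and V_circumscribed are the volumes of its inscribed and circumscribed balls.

V_in / V_out = (r_in/r_out)^41 = (1/√41)^41 = 41^(-41/2) ≈ 8.66824e-34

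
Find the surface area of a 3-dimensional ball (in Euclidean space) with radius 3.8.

|∂B_3(3.8)| = 4πr² = 4π·(3.8)² ≈ 181.458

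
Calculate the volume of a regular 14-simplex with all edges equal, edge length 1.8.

Volume = 1.8^14 · √(15/2^14) / 14! ≈ 1.3009e-09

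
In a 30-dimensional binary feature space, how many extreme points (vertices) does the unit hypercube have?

Each vertex is a binary string of length 30, so there are 2^30 = 1073741824.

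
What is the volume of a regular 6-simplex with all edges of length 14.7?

Volume = 14.7^6 · √(7/2^6) / 6! ≈ 4634.8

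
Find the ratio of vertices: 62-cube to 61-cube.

The 62-cube has 2^62 = 4611686018427387904 vertices. The 61-cube has 2^61 = 2305843009213693952 vertices. Ratio: 4611686018427387904/2305843009213693952 = 2.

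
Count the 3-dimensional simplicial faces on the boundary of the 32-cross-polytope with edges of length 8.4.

f_3(32-orthoplex) = 2^4 · (32 choose 4) = 575360.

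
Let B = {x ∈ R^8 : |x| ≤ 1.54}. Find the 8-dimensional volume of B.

V_8(1.54) = π^(8/2) · (1.54)^8 / Γ(8/2 + 1) ≈ 128.397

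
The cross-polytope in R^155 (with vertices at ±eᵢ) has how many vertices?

An n-cross-polytope has 2n vertices; here n = 155, giving 310.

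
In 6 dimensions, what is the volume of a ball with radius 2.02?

Volume = π^{6/2}·(2.02)^6/Γ(4) ≈ 351.08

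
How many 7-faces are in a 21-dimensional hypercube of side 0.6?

An n-cube has C(n,k)·2^(n-k) k-faces. Here C(21,7)·2^14 = 116280·16384 = 1905131520.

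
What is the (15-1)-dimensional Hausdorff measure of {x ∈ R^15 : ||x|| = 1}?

|∂B_15(1)| = 256·π^7/135135 ≈ 5.72165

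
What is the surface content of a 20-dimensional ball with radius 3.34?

S_20(3.34) = 2·π^(20/2)·(3.34)^19 / Γ(20/2) ≈ 4.61263e+09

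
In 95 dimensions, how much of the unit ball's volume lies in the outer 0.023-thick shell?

1 - (1-0.023)^95 ≈ 0.890356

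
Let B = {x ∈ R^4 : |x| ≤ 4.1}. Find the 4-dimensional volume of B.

Volume = π^{4/2}·(4.1)^4/Γ(3) ≈ 1394.46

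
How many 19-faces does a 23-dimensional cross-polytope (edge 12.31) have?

Each 19-face is the convex hull of 20 vertices, one chosen as ±e_i from each of 20 distinct axes: 2^20·C(23,20) = 1857028096.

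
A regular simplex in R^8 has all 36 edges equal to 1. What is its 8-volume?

V = (1^8 / 8!) · √((8+1) / 2^8) ≈ 4.6503e-06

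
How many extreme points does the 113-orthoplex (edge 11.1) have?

An n-cross-polytope has 2n vertices; here n = 113, giving 226.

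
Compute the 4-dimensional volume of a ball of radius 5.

V = 625·π^2/2 ≈ 3084.25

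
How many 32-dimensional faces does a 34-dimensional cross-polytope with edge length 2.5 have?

f_32(34-orthoplex) = 2^33 · (34 choose 33) = 292057776128.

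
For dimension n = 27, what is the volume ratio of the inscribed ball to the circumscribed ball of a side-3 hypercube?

Volume scales as r^n, and r_in/r_out = 1/√27, giving (1/√27)^27 ≈ 4.74886e-20.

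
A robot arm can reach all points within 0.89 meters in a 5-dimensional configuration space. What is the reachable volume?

Volume = π^{5/2}·(0.89)^5/Γ(7/2) ≈ 2.93933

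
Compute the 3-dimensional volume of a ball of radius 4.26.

The n-ball volume is π^(n/2)·r^n/Γ(n/2+1). With n=3, r=4.26: V ≈ 323.83.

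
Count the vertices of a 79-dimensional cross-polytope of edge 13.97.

An n-cross-polytope has 2n vertices; here n = 79, giving 158.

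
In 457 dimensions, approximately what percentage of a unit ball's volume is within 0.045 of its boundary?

1 - (1-0.045)^457 ≈ 0.9999999993 ≈ (100 - 7.27e-08)%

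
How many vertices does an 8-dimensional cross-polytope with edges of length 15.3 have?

An n-cross-polytope has 2n vertices; here n = 8, giving 16.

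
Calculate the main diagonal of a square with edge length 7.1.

The space diagonal of an n-cube of side s is s√n. Here 7.1·√2 ≈ 10.0409.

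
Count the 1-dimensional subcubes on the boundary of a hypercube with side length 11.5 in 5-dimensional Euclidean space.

Number of 1-faces = C(5,1) · 2^(5-1) = 5 · 16 = 80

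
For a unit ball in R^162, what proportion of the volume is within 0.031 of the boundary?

Shell fraction = 1 - (1-0.031)^162 ≈ 0.993912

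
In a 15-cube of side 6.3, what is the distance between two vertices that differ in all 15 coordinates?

Diagonal = √15 · 6.3 ≈ 24.3998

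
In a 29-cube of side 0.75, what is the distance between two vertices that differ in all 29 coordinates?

d = √(0.75² + 0.75² + ... + 0.75²) [29 terms] = √(29·0.75²) = 0.75√29 ≈ 4.03887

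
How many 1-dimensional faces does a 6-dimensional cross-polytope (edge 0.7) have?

An n-cross-polytope has 2^(k+1)·C(n,k+1) k-faces. Here 2^2·C(6,2) = 4·15 = 60.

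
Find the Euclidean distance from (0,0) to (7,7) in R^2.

||(7,7,...,7)|| = √(2)·7 ≈ 9.89949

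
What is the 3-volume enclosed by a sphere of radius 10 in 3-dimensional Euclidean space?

Volume = π^{3/2}·(10)^3/Γ(5/2) = 4000·π/3 ≈ 4188.79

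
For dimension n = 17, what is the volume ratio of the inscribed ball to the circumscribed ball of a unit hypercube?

Volume scales as r^n, and r_in/r_out = 1/√17, giving (1/√17)^17 ≈ 3.47684e-11.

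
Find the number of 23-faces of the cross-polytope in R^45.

Number of 23-faces = 2^(23+1) · C(45,23+1) = 16777216 · 3773655750150 = 63311437629908582400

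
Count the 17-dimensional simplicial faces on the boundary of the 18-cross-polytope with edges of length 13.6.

f_17(18-orthoplex) = 2^18 · (18 choose 18) = 262144.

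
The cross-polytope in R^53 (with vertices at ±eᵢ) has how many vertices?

The 53-dimensional cross-polytope has 2n = 2·53 = 106 vertices.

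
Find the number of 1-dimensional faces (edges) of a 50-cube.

An n-cube has n·2^(n-1) edges. With n = 50: 50·562949953421312 = 28147497671065600.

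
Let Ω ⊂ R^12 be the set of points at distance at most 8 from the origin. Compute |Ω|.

V = 4294967296·π^6/45 ≈ 9.17586e+10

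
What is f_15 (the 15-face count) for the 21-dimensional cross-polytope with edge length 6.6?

Number of 15-faces = 2^(15+1) · C(21,15+1) = 65536 · 20349 = 1333592064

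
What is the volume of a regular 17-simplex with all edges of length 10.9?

V = (10.9^17 / 17!) · √((17+1) / 2^17) ≈ 14.2582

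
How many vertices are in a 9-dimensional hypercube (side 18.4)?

f_0(9-cube) = (9 choose 0) · 2^9 = 512.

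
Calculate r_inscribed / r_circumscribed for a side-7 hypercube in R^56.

For an n-cube of any side s, the inradius is s/2 and the circumradius is s√n/2, so the ratio is 1/√56 ≈ 0.133631.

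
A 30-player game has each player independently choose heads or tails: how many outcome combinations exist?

An n-cube has 2^n vertices; for n = 30 that is 2^30 = 1073741824.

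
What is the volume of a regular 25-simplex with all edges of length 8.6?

For a regular n-simplex with edge a, V = (a^n / n!)·√((n+1)/2^n). With a=8.6, n=25: V ≈ 1.30746e-05.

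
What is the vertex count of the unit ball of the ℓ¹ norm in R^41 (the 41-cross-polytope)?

Number of vertices = 2n = 82.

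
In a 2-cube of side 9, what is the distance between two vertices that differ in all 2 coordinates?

||(9,9,...,9)|| = √(2)·9 ≈ 12.7279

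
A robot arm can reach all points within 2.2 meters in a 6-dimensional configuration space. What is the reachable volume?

Volume = π^{6/2}·(2.2)^6/Γ(4) ≈ 585.915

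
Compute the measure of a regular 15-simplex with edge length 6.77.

V_15 = √(16) · 6.77^15 / (15! · 2^(15/2)) ≈ 0.0486033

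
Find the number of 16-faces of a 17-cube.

Choose 16 of 17 axes to span the face (C(17,16) = 17 ways), then fix each of the remaining 1 coordinate at one of its two extreme values (2^1 = 2 ways): 17·2 = 34.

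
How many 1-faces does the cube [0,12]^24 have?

The 24-cube has n·2^(n-1) = 24·2^23 = 24·8388608 = 201326592 edges.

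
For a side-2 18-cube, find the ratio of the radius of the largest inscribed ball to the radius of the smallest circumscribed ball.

r_in = 2/2 (half the side); r_out = 2√18/2 (half the diagonal). Ratio = 1/√18 ≈ 0.235702.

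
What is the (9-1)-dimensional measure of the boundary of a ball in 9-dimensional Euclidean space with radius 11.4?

S = n·V_n(r)/r = 9·V_9(11.4)/11.4 (volume-to-surface relation), giving 8.46835e+09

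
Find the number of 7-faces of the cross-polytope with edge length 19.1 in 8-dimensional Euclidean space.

f_7(8-orthoplex) = 2^8 · (8 choose 8) = 256.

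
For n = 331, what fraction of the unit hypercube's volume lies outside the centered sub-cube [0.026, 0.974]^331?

The inner cube has side 1-2·0.026 = 0.948 and volume (0.948)^331 ≈ 2.106e-08, so the shell holds 0.9999999789 of the volume.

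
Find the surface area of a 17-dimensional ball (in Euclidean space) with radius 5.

|∂B_17(5)| = 3125000000000·π^8/81081 ≈ 3.65704e+11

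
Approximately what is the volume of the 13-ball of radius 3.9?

V_13(3.9) = π^(13/2) · (3.9)^13 / Γ(13/2 + 1) ≈ 4.39725e+07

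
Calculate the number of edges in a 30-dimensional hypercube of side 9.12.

Each of the 2^30 = 1073741824 vertices has degree 30; total edges = 30·2^30/2 = 16106127360.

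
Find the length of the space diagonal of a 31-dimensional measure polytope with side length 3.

Diagonal = √31 · 3 ≈ 16.7033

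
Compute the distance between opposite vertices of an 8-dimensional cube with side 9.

The space diagonal of an n-cube of side s is s√n. Here 9·√8 ≈ 25.4558.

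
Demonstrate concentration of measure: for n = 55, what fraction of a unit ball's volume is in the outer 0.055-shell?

1 - (1-0.055)^55 ≈ 0.95546 ≈ 95.55%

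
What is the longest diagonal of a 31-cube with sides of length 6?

||(6,6,...,6)|| = √(31)·6 ≈ 33.4066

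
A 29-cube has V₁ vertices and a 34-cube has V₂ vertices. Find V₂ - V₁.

V₁ = 2^29 = 536870912. V₂ = 2^34 = 17179869184. V₂ - V₁ = 16642998272.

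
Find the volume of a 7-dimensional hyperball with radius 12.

V = 191102976·π^3/35 ≈ 1.69297e+08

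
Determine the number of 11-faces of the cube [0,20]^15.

f_11(15-cube) = (15 choose 11) · 2^4 = 21840.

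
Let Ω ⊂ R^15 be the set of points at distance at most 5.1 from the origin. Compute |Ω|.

V_15(5.1) = π^(15/2) · (5.1)^15 / Γ(15/2 + 1) ≈ 1.56669e+10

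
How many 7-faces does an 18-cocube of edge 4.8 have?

Each 7-face is the convex hull of 8 vertices, one chosen as ±e_i from each of 8 distinct axes: 2^8·C(18,8) = 11202048.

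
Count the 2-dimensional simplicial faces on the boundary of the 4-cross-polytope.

Number of 2-faces = 2^(2+1) · C(4,2+1) = 8 · 4 = 32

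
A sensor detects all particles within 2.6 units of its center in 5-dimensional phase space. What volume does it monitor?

V_5(2.6) = π^(5/2) · (2.6)^5 / Γ(5/2 + 1) ≈ 625.411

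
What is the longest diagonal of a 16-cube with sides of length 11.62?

The space diagonal of an n-cube of side s is s√n. Here 11.62·√16 = 46.48.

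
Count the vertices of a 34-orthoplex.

Number of vertices = 2n = 68.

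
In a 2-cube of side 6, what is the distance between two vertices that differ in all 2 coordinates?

d = √(6² + 6² + ... + 6²) [2 terms] = √(2·6²) = 6√2 ≈ 8.48528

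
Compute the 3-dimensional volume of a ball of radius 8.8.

The n-ball volume is π^(n/2)·r^n/Γ(n/2+1). With n=3, r=8.8: V ≈ 2854.54.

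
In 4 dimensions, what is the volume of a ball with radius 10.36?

The n-ball volume is π^(n/2)·r^n/Γ(n/2+1). With n=4, r=10.36: V ≈ 56847.2.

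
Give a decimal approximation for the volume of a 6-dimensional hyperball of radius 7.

Volume = π^{6/2}·(7)^6/Γ(4) = 117649·π^3/6 ≈ 607976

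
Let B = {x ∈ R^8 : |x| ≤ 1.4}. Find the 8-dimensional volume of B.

Volume = π^{8/2}·(1.4)^8/Γ(5) ≈ 59.898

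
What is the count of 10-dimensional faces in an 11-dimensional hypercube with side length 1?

Number of 10-faces = C(11,10) · 2^(11-10) = 11 · 2 = 22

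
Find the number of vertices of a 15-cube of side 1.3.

The 15-cube has 2^15 = 32768 vertices.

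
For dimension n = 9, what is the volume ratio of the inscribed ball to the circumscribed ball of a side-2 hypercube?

Volume scales as r^n, and r_in/r_out = 1/√9, giving (1/√9)^9 ≈ 5.08053e-05.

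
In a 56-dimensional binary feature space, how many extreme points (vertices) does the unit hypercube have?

An n-cube has 2^n vertices; for n = 56 that is 2^56 = 72057594037927936.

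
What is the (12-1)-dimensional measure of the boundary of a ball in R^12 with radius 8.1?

The surface area of an n-ball is 2π^(n/2) r^(n-1) / Γ(n/2). For n=12, r=8.1: 1.57791e+11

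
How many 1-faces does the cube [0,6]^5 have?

Number of 1-faces = C(5,1)·2^(5-1) = 5·16 = 80.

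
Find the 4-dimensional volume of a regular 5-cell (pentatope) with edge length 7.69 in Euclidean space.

Volume = 7.69^4 · √(5/2^4) / 4! ≈ 81.4553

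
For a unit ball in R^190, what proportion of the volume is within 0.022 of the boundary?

1 - (1-0.022)^190 ≈ 0.985399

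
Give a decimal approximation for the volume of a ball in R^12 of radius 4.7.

The n-ball volume is π^(n/2)·r^n/Γ(n/2+1). With n=12, r=4.7: V ≈ 1.55146e+08.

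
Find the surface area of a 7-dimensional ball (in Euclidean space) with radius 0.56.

S_7(0.56) = 2·π^(7/2)·(0.56)^6 / Γ(7/2) ≈ 1.02001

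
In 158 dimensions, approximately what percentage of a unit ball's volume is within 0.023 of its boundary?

1 - (1-0.023)^158 ≈ 0.974687 ≈ 97.47%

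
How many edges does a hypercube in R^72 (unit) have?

Each of the 2^72 = 4722366482869645213696 vertices has degree 72; total edges = 72·2^72/2 = 170005193383307227693056.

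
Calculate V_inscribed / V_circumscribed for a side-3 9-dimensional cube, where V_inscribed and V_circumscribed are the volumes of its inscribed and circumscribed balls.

The radii are 3/2 and 3√9/2, so the volume ratio is (1/√9)^9 = 9^{-9/2} ≈ 5.08053e-05.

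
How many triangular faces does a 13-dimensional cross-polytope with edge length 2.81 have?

An n-cross-polytope has 2^(k+1)·C(n,k+1) k-faces. Here 2^3·C(13,3) = 8·286 = 2288.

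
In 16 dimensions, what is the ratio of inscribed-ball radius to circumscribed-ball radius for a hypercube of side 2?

Ratio = (s/2)/(s√16/2) = 16^(-1/2) ≈ 0.25.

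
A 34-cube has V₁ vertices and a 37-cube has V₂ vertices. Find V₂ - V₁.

V₁ = 2^34 = 17179869184. V₂ = 2^37 = 137438953472. V₂ - V₁ = 120259084288.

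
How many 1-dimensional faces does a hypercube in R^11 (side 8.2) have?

An n-cube has C(n,k)·2^(n-k) k-faces. Here C(11,1)·2^10 = 11·1024 = 11264.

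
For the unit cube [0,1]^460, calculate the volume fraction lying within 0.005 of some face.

The inner cube has side 1-2·0.005 = 0.99 and volume (0.99)^460 ≈ 0.009822, so the shell holds 0.990178 of the volume.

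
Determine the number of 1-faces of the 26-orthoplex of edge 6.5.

Number of 1-faces = 2^(1+1) · C(26,1+1) = 4 · 325 = 1300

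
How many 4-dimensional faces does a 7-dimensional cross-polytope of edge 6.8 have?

Each 4-face is the convex hull of 5 vertices, one chosen as ±e_i from each of 5 distinct axes: 2^5·C(7,5) = 672.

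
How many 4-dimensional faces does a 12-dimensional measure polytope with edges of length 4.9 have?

Choose 4 of 12 axes to span the face (C(12,4) = 495 ways), then fix each of the remaining 8 coordinates at one of its two extreme values (2^8 = 256 ways): 495·256 = 126720.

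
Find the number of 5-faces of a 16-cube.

Choose 5 of 16 axes to span the face (C(16,5) = 4368 ways), then fix each of the remaining 11 coordinates at one of its two extreme values (2^11 = 2048 ways): 4368·2048 = 8945664.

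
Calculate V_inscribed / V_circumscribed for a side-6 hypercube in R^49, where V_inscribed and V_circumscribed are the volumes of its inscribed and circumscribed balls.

The radii are 6/2 and 6√49/2, so the volume ratio is (1/√49)^49 = 49^{-49/2} ≈ 3.89221e-42.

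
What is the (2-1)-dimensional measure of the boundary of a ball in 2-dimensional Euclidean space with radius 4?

S_2(4) = 2·π^(2/2)·(4)^1 / Γ(2/2) = 2πr = 2π·4 ≈ 25.1327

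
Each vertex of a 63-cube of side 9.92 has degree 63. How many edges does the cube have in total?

The 63-cube has n·2^(n-1) = 63·2^62 = 63·4611686018427387904 = 290536219160925437952 edges.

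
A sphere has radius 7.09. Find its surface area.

|∂B_3(7.09)| = 4πr² = 4π·(7.09)² ≈ 631.688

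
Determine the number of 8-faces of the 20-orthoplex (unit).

An n-cross-polytope has 2^(k+1)·C(n,k+1) k-faces. Here 2^9·C(20,9) = 512·167960 = 85995520.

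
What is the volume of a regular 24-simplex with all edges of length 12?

V_24 = √(25) · 12^24 / (24! · 2^(24/2)) ≈ 0.156406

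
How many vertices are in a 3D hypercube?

f_0(3-cube) = (3 choose 0) · 2^3 = 8.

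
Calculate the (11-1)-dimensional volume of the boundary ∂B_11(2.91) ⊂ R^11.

S_11(2.91) = 2·π^(11/2)·(2.91)^10 / Γ(11/2) ≈ 902459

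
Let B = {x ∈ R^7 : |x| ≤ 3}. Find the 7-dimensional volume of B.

V_7(3) = π^(7/2) · (3)^7 / Γ(7/2 + 1) = 11664·π^3/35 ≈ 10333.1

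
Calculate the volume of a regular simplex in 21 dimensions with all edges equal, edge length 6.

V = (6^21 / 21!) · √((21+1) / 2^21) ≈ 1.39068e-06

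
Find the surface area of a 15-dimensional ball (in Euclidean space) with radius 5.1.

|∂B_15(5.1)| ≈ 4.60791e+10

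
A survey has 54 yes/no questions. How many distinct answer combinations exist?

Each vertex is a binary string of length 54, so there are 2^54 = 18014398509481984.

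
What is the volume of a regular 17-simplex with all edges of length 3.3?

For a regular n-simplex with edge a, V = (a^n / n!)·√((n+1)/2^n). With a=3.3, n=17: V ≈ 2.15055e-08.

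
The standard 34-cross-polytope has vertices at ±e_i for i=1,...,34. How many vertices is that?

Number of vertices = 2n = 68.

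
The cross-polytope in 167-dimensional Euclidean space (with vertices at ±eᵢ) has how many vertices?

Number of vertices = 2n = 334.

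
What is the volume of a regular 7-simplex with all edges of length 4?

For a regular n-simplex with edge a, V = (a^n / n!)·√((n+1)/2^n). With a=4, n=7: V ≈ 0.812698.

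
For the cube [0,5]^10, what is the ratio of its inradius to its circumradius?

Ratio = (s/2)/(s√10/2) = 10^(-1/2) ≈ 0.316228.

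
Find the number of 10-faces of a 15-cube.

Choose 10 of 15 axes to span the face (C(15,10) = 3003 ways), then fix each of the remaining 5 coordinates at one of its two extreme values (2^5 = 32 ways): 3003·32 = 96096.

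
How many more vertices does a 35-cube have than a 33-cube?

The 35-cube has 2^35 = 34359738368 vertices. The 33-cube has 2^33 = 8589934592 vertices. Difference: 34359738368 - 8589934592 = 25769803776.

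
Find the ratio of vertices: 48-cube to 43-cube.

The 48-cube has 2^48 = 281474976710656 vertices. The 43-cube has 2^43 = 8796093022208 vertices. Ratio: 281474976710656/8796093022208 = 32.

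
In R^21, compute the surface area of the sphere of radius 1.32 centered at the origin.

S = n·V_n(r)/r = 21·V_21(1.32)/1.32 (volume-to-surface relation), giving 75.5519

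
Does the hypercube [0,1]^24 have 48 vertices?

False. The 24-cube has 2^24 = 16777216 vertices.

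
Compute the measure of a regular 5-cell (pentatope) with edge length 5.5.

For a regular n-simplex with edge a, V = (a^n / n!)·√((n+1)/2^n). With a=5.5, n=4: V ≈ 21.314.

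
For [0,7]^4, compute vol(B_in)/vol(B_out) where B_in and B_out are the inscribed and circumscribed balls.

Volume scales as r^n, and r_in/r_out = 1/√4, giving (1/√4)^4 ≈ 0.0625.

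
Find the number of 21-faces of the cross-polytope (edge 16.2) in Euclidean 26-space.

Each 21-face is the convex hull of 22 vertices, one chosen as ±e_i from each of 22 distinct axes: 2^22·C(26,22) = 62704844800.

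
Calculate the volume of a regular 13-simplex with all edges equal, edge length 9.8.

V_13 = √(14) · 9.8^13 / (13! · 2^(13/2)) ≈ 51.0538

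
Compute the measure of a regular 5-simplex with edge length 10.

V = (10^5 / 5!) · √((5+1) / 2^5) ≈ 360.844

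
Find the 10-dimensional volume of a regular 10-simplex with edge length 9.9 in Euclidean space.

V_10 = √(11) · 9.9^10 / (10! · 2^(10/2)) ≈ 258.306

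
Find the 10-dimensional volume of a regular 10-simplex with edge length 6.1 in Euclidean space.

Volume = 6.1^10 · √(11/2^10) / 10! ≈ 2.03743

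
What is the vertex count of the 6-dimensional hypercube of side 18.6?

Each vertex is a binary string of length 6, so there are 2^6 = 64.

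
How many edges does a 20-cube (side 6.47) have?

An n-cube has n·2^(n-1) edges. With n = 20: 20·524288 = 10485760.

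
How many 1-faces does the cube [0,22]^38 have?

The 38-cube has n·2^(n-1) = 38·2^37 = 38·137438953472 = 5222680231936 edges.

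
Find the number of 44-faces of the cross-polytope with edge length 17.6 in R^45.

An n-cross-polytope has 2^(k+1)·C(n,k+1) k-faces. Here 2^45·C(45,45) = 35184372088832·1 = 35184372088832.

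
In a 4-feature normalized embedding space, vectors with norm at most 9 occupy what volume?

The n-ball volume is π^(n/2)·r^n/Γ(n/2+1). With n=4, r=9: V = 6561·π^2/2 ≈ 32377.2.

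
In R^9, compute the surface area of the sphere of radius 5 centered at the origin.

S = n·V_n(r)/r = 9·V_9(5)/5 (volume-to-surface relation), giving 2500000·π^4/21 ≈ 1.15963e+07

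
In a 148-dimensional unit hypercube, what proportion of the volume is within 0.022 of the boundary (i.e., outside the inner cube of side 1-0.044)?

The inner cube has side 1-2·0.022 = 0.956 and volume (0.956)^148 ≈ 0.001282, so the shell holds 0.998718 of the volume.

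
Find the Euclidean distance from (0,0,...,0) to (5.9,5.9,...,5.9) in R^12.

The space diagonal of an n-cube of side s is s√n. Here 5.9·√12 ≈ 20.4382.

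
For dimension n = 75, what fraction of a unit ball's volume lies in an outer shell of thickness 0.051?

1 - (1-0.051)^75 ≈ 0.980277 ≈ 98.03%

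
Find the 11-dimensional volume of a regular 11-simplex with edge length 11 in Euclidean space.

V_11 = √(12) · 11^11 / (11! · 2^(11/2)) ≈ 547.129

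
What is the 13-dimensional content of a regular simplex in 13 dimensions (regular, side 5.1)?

V = (5.1^13 / 13!) · √((13+1) / 2^13) ≈ 0.0104834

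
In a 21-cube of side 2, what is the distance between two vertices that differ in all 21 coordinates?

The space diagonal of an n-cube of side s is s√n. Here 2·√21 ≈ 9.16515.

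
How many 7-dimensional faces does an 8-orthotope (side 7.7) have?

An n-cube has C(n,k)·2^(n-k) k-faces. Here C(8,7)·2^1 = 8·2 = 16.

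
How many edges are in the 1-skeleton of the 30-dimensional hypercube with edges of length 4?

Each of the 2^30 = 1073741824 vertices has degree 30; total edges = 30·2^30/2 = 16106127360.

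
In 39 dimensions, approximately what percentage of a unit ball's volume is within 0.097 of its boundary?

1 - (1-0.097)^39 ≈ 0.981301 ≈ 98.13%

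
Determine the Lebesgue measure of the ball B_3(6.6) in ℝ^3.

V_3(6.6) = π^(3/2) · (6.6)^3 / Γ(3/2 + 1) ≈ 1204.26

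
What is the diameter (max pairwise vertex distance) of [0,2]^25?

d = √(2² + 2² + ... + 2²) [25 terms] = √(25·2²) = 2√25 = 10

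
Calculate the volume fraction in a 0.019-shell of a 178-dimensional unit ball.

Shell fraction = 1 - (1-0.019)^178 ≈ 0.967109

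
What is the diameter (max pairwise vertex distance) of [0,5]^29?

The space diagonal of an n-cube of side s is s√n. Here 5·√29 ≈ 26.9258.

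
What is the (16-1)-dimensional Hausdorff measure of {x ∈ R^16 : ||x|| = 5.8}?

S = n·V_n(r)/r = 16·V_16(5.8)/5.8 (volume-to-surface relation), giving 1.06468e+12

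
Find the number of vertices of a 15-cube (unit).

An n-cube has 2^n vertices; for n = 15 that is 2^15 = 32768.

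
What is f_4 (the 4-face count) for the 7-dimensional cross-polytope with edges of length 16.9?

An n-cross-polytope has 2^(k+1)·C(n,k+1) k-faces. Here 2^5·C(7,5) = 32·21 = 672.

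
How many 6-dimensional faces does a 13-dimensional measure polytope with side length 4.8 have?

Choose 6 of 13 axes to span the face (C(13,6) = 1716 ways), then fix each of the remaining 7 coordinates at one of its two extreme values (2^7 = 128 ways): 1716·128 = 219648.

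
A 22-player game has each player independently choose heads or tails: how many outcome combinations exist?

An n-cube has 2^n vertices; for n = 22 that is 2^22 = 4194304.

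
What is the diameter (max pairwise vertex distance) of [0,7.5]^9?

d = √(7.5² + 7.5² + ... + 7.5²) [9 terms] = √(9·7.5²) = 7.5√9 = 22.5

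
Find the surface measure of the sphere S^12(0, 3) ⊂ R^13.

|∂B_13(3)| = 2519424·π^6/385 ≈ 6.29129e+06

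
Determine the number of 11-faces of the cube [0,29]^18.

An n-cube has C(n,k)·2^(n-k) k-faces. Here C(18,11)·2^7 = 31824·128 = 4073472.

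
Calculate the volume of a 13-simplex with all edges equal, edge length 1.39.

V = (1.39^13 / 13!) · √((13+1) / 2^13) ≈ 4.80044e-10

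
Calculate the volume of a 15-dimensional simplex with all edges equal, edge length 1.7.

V_15 = √(16) · 1.7^15 / (15! · 2^(15/2)) ≈ 4.83692e-11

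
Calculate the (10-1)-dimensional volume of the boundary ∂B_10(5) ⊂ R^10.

S_10(5) = 2·π^(10/2)·(5)^9 / Γ(10/2) = 1953125·π^5/12 ≈ 4.98079e+07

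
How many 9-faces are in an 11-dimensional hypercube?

Number of 9-faces = C(11,9) · 2^(11-9) = 55 · 4 = 220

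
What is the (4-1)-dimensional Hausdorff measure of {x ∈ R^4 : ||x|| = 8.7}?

|∂B_4(8.7)| ≈ 12998.3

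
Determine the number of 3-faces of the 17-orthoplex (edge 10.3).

An n-cross-polytope has 2^(k+1)·C(n,k+1) k-faces. Here 2^4·C(17,4) = 16·2380 = 38080.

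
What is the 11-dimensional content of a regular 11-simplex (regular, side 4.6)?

For a regular n-simplex with edge a, V = (a^n / n!)·√((n+1)/2^n). With a=4.6, n=11: V ≈ 0.0374202.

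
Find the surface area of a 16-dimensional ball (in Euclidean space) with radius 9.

The surface area of an n-ball is 2π^(n/2) r^(n-1) / Γ(n/2). For n=16, r=9: 22876792454961·π^8/280 ≈ 7.7524e+14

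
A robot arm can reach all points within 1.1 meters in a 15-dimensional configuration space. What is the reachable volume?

Volume = π^{15/2}·(1.1)^15/Γ(17/2) ≈ 1.59338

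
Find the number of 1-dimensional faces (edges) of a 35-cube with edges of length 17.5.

Each of the 2^35 = 34359738368 vertices has degree 35; total edges = 35·2^35/2 = 601295421440.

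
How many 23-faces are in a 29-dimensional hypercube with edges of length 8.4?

f_23(29-cube) = (29 choose 23) · 2^6 = 30401280.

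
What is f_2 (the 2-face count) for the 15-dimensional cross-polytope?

f_2(15-orthoplex) = 2^3 · (15 choose 3) = 3640.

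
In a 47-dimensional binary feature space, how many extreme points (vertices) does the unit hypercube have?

An n-cube has 2^n vertices; for n = 47 that is 2^47 = 140737488355328.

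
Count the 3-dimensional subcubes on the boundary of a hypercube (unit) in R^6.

Number of 3-faces = C(6,3) · 2^(6-3) = 20 · 8 = 160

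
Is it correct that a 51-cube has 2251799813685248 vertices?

True. The 51-cube has 2^51 = 2251799813685248 vertices.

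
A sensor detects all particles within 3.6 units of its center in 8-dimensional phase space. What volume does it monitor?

The n-ball volume is π^(n/2)·r^n/Γ(n/2+1). With n=8, r=3.6: V ≈ 114501.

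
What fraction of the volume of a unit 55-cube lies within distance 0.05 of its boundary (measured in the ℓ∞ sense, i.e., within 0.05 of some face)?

The inner cube has side 1-2·0.05 = 0.9 and volume (0.9)^55 ≈ 0.003043, so the shell holds 0.996957 of the volume.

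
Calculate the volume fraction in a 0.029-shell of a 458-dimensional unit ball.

Shell fraction = 1 - (1-0.029)^458 ≈ 0.9999985991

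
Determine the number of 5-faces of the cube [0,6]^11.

Number of 5-faces = C(11,5) · 2^(11-5) = 462 · 64 = 29568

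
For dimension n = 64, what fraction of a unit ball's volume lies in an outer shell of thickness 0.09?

1 - (1-0.09)^64 ≈ 0.997609 ≈ 99.76%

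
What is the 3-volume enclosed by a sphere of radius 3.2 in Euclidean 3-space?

V_3(3.2) = π^(3/2) · (3.2)^3 / Γ(3/2 + 1) ≈ 137.258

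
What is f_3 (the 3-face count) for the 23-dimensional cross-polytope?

An n-cross-polytope has 2^(k+1)·C(n,k+1) k-faces. Here 2^4·C(23,4) = 16·8855 = 141680.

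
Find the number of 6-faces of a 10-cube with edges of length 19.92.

Number of 6-faces = C(10,6) · 2^(10-6) = 210 · 16 = 3360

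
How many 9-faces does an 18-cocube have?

An n-cross-polytope has 2^(k+1)·C(n,k+1) k-faces. Here 2^10·C(18,10) = 1024·43758 = 44808192.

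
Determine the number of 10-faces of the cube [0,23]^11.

Number of 10-faces = C(11,10) · 2^(11-10) = 11 · 2 = 22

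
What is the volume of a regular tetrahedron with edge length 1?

Volume = (√2/12) · 1³ = 0.117851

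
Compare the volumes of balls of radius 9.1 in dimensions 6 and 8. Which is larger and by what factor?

V_6(9.1) ≈ 2.93459e+06, V_8(9.1) ≈ 1.90862e+08. The 8-ball is larger by a factor of 65.04.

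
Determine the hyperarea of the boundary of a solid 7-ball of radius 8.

|∂B_7(8)| = 4194304·π^3/15 ≈ 8.66998e+06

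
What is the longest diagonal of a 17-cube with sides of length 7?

||(7,7,...,7)|| = √(17)·7 ≈ 28.8617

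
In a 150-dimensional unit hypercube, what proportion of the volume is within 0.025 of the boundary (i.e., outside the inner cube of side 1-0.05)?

Shell fraction = 1 - (1-0.05)^150 ≈ 0.999544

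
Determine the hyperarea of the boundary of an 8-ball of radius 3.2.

S_8(3.2) = 2·π^(8/2)·(3.2)^7 / Γ(8/2) ≈ 111565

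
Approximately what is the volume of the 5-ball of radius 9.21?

The n-ball volume is π^(n/2)·r^n/Γ(n/2+1). With n=5, r=9.21: V ≈ 348816.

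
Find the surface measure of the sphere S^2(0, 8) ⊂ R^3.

|∂B_3(8)| = 4πr² = 4π·(8)² ≈ 804.248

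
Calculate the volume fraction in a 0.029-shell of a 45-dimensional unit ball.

V(inner)/V(outer) = ((1-0.029)/1)^45 ≈ 0.266, so the shell fraction is 0.73401.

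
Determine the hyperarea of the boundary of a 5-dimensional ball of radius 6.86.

The surface area of an n-ball is 2π^(n/2) r^(n-1) / Γ(n/2). For n=5, r=6.86: 58286.1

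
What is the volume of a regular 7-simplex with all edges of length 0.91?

V = (0.91^7 / 7!) · √((7+1) / 2^7) ≈ 2.5633e-05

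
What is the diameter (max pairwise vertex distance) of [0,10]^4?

Diagonal = √4 · 10 = 20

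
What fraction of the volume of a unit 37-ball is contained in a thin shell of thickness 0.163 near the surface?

Shell fraction = 1 - (1-0.163)^37 ≈ 0.998617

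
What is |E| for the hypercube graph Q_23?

An n-cube has n·2^(n-1) edges. With n = 23: 23·4194304 = 96468992.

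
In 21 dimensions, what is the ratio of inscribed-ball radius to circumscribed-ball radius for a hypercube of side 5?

Ratio = (s/2)/(s√21/2) = 21^(-1/2) ≈ 0.218218.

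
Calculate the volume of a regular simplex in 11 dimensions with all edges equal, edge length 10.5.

V = (10.5^11 / 11!) · √((11+1) / 2^11) ≈ 327.984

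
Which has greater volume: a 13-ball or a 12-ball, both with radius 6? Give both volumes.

V_13(6) ≈ 1.18934e+10. V_12(6) ≈ 2.90658e+09. The 13-ball is larger.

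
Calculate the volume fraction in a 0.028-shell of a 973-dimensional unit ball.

Shell fraction = 1 - (1-0.028)^973 ≈ 1 - 9.983e-13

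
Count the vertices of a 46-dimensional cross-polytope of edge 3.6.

Number of vertices = 2n = 92.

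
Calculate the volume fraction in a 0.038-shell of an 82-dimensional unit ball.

1 - (1-0.038)^82 ≈ 0.958279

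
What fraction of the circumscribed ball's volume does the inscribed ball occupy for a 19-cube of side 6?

V_in/V_out = n^(-n/2) = 19^(-19/2) ≈ 7.10953e-13.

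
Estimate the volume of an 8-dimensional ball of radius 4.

V_8(4) = π^(8/2) · (4)^8 / Γ(8/2 + 1) = 8192·π^4/3 ≈ 265992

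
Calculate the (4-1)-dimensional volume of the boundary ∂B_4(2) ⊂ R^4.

S = n·V_n(r)/r = 4·V_4(2)/2 (volume-to-surface relation), giving 16·π^2 ≈ 157.914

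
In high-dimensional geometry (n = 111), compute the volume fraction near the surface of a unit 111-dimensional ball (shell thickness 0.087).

1 - (1-0.087)^111 ≈ 0.999959 ≈ 99.995905%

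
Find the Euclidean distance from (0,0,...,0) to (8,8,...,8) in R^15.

The space diagonal of an n-cube of side s is s√n. Here 8·√15 ≈ 30.9839.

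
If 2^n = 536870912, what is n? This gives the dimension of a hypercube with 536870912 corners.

Since 2^n = 536870912, we have n = 29.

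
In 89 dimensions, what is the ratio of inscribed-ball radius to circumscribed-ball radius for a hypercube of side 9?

Ratio = (s/2)/(s√89/2) = 89^(-1/2) ≈ 0.106.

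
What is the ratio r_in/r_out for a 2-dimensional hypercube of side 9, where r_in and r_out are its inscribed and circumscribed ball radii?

r_in = 9/2 (half the side); r_out = 9√2/2 (half the diagonal). Ratio = 1/√2 ≈ 0.707107.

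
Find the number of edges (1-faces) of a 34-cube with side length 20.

Number of 1-faces = C(34,1) · 2^(34-1) = 34 · 8589934592 = 292057776128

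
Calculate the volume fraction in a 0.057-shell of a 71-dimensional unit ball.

V(inner)/V(outer) = ((1-0.057)/1)^71 ≈ 0.0155, so the shell fraction is 0.9845.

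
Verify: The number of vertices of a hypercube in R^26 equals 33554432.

False. The 26-cube has 2^26 = 67108864 vertices.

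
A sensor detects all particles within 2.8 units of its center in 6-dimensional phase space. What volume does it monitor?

V_6(2.8) = π^(6/2) · (2.8)^6 / Γ(6/2 + 1) ≈ 2490.27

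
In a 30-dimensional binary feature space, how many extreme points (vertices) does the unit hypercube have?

An n-cube has 2^n vertices; for n = 30 that is 2^30 = 1073741824.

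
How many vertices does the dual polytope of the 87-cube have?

Number of vertices = 2n = 174.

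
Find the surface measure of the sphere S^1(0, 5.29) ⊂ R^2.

The surface area of an n-ball is 2π^(n/2) r^(n-1) / Γ(n/2). For n=2, r=5.29: 2πr = 2π·5.29 ≈ 33.2381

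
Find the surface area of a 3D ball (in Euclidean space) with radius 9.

S = n·V_n(r)/r = 3·V_3(9)/9 (volume-to-surface relation), giving 4πr² = 4π·(9)² ≈ 1017.88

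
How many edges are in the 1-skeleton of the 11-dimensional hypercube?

An n-cube has n·2^(n-1) edges. With n = 11: 11·1024 = 11264.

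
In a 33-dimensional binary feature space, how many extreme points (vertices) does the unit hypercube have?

Each vertex is a binary string of length 33, so there are 2^33 = 8589934592.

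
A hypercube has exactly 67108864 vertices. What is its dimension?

2^n = 67108864 ⇒ n = log_2(67108864) = 26.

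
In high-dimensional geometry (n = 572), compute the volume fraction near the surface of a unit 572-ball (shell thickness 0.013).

1 - (1-0.013)^572 ≈ 0.999438 ≈ 99.94%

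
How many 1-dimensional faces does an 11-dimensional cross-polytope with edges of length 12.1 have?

Number of 1-faces = 2^(1+1) · C(11,1+1) = 4 · 55 = 220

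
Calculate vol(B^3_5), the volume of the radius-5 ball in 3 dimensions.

The n-ball volume is π^(n/2)·r^n/Γ(n/2+1). With n=3, r=5: V = 500·π/3 ≈ 523.599.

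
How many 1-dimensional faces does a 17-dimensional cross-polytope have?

f_1(17-orthoplex) = 2^2 · (17 choose 2) = 544.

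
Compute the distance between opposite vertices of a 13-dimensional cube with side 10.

||(10,10,...,10)|| = √(13)·10 ≈ 36.0555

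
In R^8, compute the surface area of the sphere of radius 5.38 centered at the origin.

S = n·V_n(r)/r = 8·V_8(5.38)/5.38 (volume-to-surface relation), giving 4.23598e+06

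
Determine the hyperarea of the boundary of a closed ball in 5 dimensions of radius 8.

S = n·V_n(r)/r = 5·V_5(8)/8 (volume-to-surface relation), giving 32768·π^2/3 ≈ 107802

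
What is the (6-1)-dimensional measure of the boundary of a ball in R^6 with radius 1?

The surface area of an n-ball is 2π^(n/2) r^(n-1) / Γ(n/2). For n=6, r=1: π^3 ≈ 31.0063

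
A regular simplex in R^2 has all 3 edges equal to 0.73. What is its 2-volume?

Area = (√3/4) · 0.73² = 0.230752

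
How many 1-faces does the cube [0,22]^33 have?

Each of the 2^33 = 8589934592 vertices has degree 33; total edges = 33·2^33/2 = 141733920768.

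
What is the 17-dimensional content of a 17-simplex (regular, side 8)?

V = (8^17 / 17!) · √((17+1) / 2^17) ≈ 0.0741895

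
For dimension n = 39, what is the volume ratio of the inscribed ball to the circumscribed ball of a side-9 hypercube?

Volume scales as r^n, and r_in/r_out = 1/√39, giving (1/√39)^39 ≈ 9.42411e-32.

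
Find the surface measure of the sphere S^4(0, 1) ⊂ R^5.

The surface area of an n-ball is 2π^(n/2) r^(n-1) / Γ(n/2). For n=5, r=1: 8·π^2/3 ≈ 26.3189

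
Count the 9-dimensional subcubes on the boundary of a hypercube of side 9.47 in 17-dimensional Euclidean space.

Choose 9 of 17 axes to span the face (C(17,9) = 24310 ways), then fix each of the remaining 8 coordinates at one of its two extreme values (2^8 = 256 ways): 24310·256 = 6223360.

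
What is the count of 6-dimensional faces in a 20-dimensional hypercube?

An n-cube has C(n,k)·2^(n-k) k-faces. Here C(20,6)·2^14 = 38760·16384 = 635043840.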